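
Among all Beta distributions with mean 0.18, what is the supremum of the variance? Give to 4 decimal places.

0.1476

For fixed mean μ the Beta variance is μ(1−μ)/(α+β+1), increasing as α+β decreases.
Its least upper bound (not attained) is μ(1−μ) = 0.18·0.82 = 0.1476.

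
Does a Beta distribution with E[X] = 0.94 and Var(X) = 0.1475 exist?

No

The Beta variance bound is σ² < μ(1−μ).
Here μ(1−μ) = 0.94×0.06 = 0.0564, and 0.1475 ≥ 0.0564.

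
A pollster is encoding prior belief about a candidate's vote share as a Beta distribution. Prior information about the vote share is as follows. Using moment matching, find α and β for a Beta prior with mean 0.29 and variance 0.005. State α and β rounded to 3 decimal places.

α = 11.652, β = 28.528

By moment matching, α+β = μ(1−μ)/σ² − 1 = (0.29·0.71)/0.005 − 1 = 41.1800 − 1 = 40.1800.
Since α/(α+β) = μ, α = 0.29·40.1800 = 11.652 and β = 0.71·40.1800 = 28.528.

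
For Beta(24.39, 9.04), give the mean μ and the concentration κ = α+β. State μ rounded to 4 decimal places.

μ = 0.7296, κ = 33.43

κ = α+β = 24.39+9.04 = 33.43; μ = α/κ = 24.39/33.43 = 0.7296.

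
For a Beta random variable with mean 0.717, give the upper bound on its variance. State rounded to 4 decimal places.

0.2029

For fixed mean μ the Beta variance is μ(1−μ)/(α+β+1), increasing as α+β decreases.
Its least upper bound (not attained) is μ(1−μ) = 0.717·0.283 = 0.2029.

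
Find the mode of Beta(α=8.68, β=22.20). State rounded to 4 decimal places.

With α,β > 1, mode = (α−1)/(α+β−2) = 7.68/28.88 = 0.2659.

0.2659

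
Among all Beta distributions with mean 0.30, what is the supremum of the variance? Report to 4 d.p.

0.2100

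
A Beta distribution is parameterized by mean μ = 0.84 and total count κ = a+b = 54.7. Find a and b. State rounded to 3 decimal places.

a = 45.948, b = 8.752

Split κ in proportion μ : (1−μ): a = 0.84·54.7 = 45.948, b = 54.7 − 45.948 = 8.752.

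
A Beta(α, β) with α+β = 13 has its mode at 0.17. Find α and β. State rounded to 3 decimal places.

For α,β>1 the mode is (α−1)/(α+β−2), so α = mode·(κ−2)+1 = 0.17×11+1 = 2.870.
And β = (1−mode)·(κ−2)+1 = 0.83×11+1 = 10.130.

α = 2.870, β = 10.130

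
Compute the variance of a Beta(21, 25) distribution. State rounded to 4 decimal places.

α+β = 46 and αβ = 525, so Var = αβ/[(α+β)²(α+β+1)] = 525/99452 = 0.0053.

0.0053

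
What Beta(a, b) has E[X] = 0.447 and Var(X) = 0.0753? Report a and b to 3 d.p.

a = 1.020, b = 1.262

Write ν = a+b; then a = μν and Var = μ(1−μ)/(ν+1).
ν = μ(1−μ)/Var − 1 = 0.247191/0.0753 − 1 = 2.2827.
a = 0.447·2.2827 = 1.020, b = 0.553·2.2827 = 1.262.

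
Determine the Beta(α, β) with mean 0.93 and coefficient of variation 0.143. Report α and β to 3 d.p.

α = 2.493, β = 0.188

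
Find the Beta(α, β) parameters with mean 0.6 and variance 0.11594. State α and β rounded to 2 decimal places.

α = 0.64, β = 0.43

Let s = α+β. The Beta variance is μ(1−μ)/(s+1).
So s+1 = μ(1−μ)/σ² = (0.6×0.4)/0.11594 = 0.24/0.11594 = 2.0700, giving s = 1.0700.
Then α = μs = 0.6×1.0700 = 0.64 and β = (1−μ)s = 0.4×1.0700 = 0.43.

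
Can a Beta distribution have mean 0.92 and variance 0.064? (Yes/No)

Yes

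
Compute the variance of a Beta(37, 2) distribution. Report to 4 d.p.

0.0012

Var = αβ/[(α+β)²(α+β+1)] = (37×2)/(39²×40) = 74/60840 = 0.0012.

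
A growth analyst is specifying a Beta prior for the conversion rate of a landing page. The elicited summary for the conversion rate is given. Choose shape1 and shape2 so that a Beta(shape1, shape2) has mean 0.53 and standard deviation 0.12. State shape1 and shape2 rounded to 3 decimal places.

shape1 = 8.638, shape2 = 7.660

Variance = 0.12² = 0.0144. The moment-matching identity shape1+shape2 = μ(1−μ)/Var − 1 gives
shape1+shape2 = 0.2491/0.0144 − 1 = 16.2986, so shape1 = μ·16.2986 = 8.638 and shape2 = (1−μ)·16.2986 = 7.660.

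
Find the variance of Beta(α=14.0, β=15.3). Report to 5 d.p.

Var = αβ/[(α+β)²(α+β+1)] = (14.0×15.3)/(29.3²×30.3) = 214.20/26012.247 = 0.00823.

0.00823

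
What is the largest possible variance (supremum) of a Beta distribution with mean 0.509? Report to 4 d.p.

0.2499

For fixed mean μ the Beta variance is μ(1−μ)/(α+β+1), increasing as α+β decreases.
Its least upper bound (not attained) is μ(1−μ) = 0.509·0.491 = 0.2499.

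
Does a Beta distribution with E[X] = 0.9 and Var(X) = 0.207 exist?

No

The Beta variance bound is σ² < μ(1−μ).
Here μ(1−μ) = 0.9×0.1 = 0.09, and 0.207 ≥ 0.09.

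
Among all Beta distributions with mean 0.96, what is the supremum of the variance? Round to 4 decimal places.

Var = μ(1−μ)/(α+β+1), which approaches μ(1−μ) as α+β → 0.
So the supremum is μ(1−μ) = 0.96×0.04 = 0.0384.

0.0384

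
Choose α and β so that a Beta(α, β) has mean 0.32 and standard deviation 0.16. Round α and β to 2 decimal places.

First σ² = 0.0256. Setting α = μn, β = (1−μ)n with n = α+β,
μ(1−μ)/(n+1) = 0.0256 ⇒ n+1 = 0.2176/0.0256 = 8.5000 ⇒ n = 7.5000.
Hence α = 0.32×7.5000 = 2.40, β = 0.68×7.5000 = 5.10.

α = 2.40, β = 5.10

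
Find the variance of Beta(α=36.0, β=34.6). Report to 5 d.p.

Var = αβ/[(α+β)²(α+β+1)] = (36.0×34.6)/(70.6²×71.6) = 1245.60/356880.176 = 0.00349.

0.00349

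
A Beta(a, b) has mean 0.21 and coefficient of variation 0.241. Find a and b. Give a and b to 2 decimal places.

a = 13.39, b = 50.38

σ = CV·μ = 0.241×0.21 = 0.05061, so σ² = 0.002561.
s+1 = μ(1−μ)/σ² = 0.1659/0.002561 = 64.7700, so s = a+b = 63.7700.
a = μs = 13.39, b = (1−μ)s = 50.38.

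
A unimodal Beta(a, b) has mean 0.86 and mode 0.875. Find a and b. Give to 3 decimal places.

Let s = a+b. Mean gives a = μs = 0.86s; mode gives (a−1)/(s−2) = 0.875.
Substituting: 0.86s − 1 = 0.875(s−2) = 0.875s − 1.750, so -0.015s = -0.750 and s = 50.0000.
Then a = 0.86×50.0000 = 43.000 and b = s−a = 7.000.

a = 43.000, b = 7.000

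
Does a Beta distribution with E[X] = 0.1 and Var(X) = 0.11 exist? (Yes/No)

No

For any Beta, Var(X) < E[X]·(1−E[X]).
Here μ(1−μ) = 0.1×0.9 = 0.09, and 0.11 ≥ 0.09.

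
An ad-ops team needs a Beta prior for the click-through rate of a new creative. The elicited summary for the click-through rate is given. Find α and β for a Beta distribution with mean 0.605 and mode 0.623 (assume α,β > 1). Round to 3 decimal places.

With s = α+β: μ = α/s and mode = (α−1)/(s−2). Eliminating α = μs,
μs − 1 = m(s−2) ⇒ s(μ−m) = 1−2m ⇒ s = -0.246/-0.018 = 13.6667.
So α = μs = 8.268, β = (1−μ)s = 5.398.

α = 8.268, β = 5.398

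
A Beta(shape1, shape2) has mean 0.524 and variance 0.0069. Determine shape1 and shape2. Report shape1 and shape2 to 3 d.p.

By moment matching, shape1+shape2 = μ(1−μ)/σ² − 1 = (0.524·0.476)/0.0069 − 1 = 36.1484 − 1 = 35.1484.
Since shape1/(shape1+shape2) = μ, shape1 = 0.524·35.1484 = 18.418 and shape2 = 0.476·35.1484 = 16.731.

shape1 = 18.418, shape2 = 16.731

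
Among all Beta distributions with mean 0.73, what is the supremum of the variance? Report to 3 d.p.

0.197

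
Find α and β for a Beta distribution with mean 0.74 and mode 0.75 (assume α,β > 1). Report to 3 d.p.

α = 37.000, β = 13.000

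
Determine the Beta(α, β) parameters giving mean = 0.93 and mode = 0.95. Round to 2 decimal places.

α = 41.85, β = 3.15

Let s = α+β. Mean gives α = μs = 0.93s; mode gives (α−1)/(s−2) = 0.95.
Substituting: 0.93s − 1 = 0.95(s−2) = 0.95s − 1.90, so -0.02s = -0.90 and s = 45.0000.
Then α = 0.93×45.0000 = 41.85 and β = s−α = 3.15.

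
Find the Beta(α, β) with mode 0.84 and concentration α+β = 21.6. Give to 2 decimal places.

α = 17.46, β = 4.14

Mode = (α−1)/(κ−2) with κ = α+β, so α−1 = 0.84·19.6 = 16.46.
α = 17.46; β = κ − α = 4.14.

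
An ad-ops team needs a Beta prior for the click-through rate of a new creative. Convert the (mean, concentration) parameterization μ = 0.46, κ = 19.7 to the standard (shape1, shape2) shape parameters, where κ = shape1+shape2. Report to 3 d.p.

Split κ in proportion μ : (1−μ): shape1 = 0.46·19.7 = 9.062, shape2 = 19.7 − 9.062 = 10.638.

shape1 = 9.062, shape2 = 10.638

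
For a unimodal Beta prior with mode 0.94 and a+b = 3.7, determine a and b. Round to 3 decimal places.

Since the density peak of Beta(a,b) is at (a−1)/(a+b−2),
a = 1 + 0.94(3.7−2) = 2.598 and b = 3.7 − 2.598 = 1.102.

a = 2.598, b = 1.102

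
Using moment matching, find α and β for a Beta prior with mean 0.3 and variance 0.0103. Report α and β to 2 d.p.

α = 5.82, β = 13.57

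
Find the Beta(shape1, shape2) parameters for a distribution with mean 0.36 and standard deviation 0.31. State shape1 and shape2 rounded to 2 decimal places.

First σ² = 0.0961. Setting shape1 = μn, shape2 = (1−μ)n with n = shape1+shape2,
μ(1−μ)/(n+1) = 0.0961 ⇒ n+1 = 0.2304/0.0961 = 2.3975 ⇒ n = 1.3975.
Hence shape1 = 0.36×1.3975 = 0.50, shape2 = 0.64×1.3975 = 0.89.

shape1 = 0.50, shape2 = 0.89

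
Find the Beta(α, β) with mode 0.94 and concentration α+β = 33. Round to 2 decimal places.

α = 30.14, β = 2.86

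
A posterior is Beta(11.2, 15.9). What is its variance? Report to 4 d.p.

0.0086

α+β = 27.1 and αβ = 178.08, so Var = αβ/[(α+β)²(α+β+1)] = 178.08/20636.921 = 0.0086.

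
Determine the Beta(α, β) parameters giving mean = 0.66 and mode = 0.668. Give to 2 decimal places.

α = 27.72, β = 14.28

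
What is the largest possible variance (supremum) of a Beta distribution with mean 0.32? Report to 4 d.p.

0.2176

Var = μ(1−μ)/(α+β+1), which approaches μ(1−μ) as α+β → 0.
So the supremum is μ(1−μ) = 0.32×0.68 = 0.2176.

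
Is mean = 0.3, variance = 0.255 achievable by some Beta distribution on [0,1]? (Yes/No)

No

For any Beta, Var(X) < E[X]·(1−E[X]).
Here μ(1−μ) = 0.3×0.7 = 0.21, and 0.255 ≥ 0.21.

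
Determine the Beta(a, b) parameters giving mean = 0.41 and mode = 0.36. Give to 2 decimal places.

Let s = a+b. Mean gives a = μs = 0.41s; mode gives (a−1)/(s−2) = 0.36.
Substituting: 0.41s − 1 = 0.36(s−2) = 0.36s − 0.72, so 0.05s = 0.28 and s = 5.6000.
Then a = 0.41×5.6000 = 2.30 and b = s−a = 3.30.

a = 2.30, b = 3.30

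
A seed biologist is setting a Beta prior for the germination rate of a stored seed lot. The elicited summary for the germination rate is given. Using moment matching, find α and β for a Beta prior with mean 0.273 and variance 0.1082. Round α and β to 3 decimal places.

α = 0.228, β = 0.607

Let s = α+β. The Beta variance is μ(1−μ)/(s+1).
So s+1 = μ(1−μ)/σ² = (0.273×0.727)/0.1082 = 0.198471/0.1082 = 1.8343, giving s = 0.8343.
Then α = μs = 0.273×0.8343 = 0.228 and β = (1−μ)s = 0.727×0.8343 = 0.607.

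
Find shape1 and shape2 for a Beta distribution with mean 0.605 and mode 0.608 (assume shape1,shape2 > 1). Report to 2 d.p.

shape1 = 43.56, shape2 = 28.44

With s = shape1+shape2: μ = shape1/s and mode = (shape1−1)/(s−2). Eliminating shape1 = μs,
μs − 1 = m(s−2) ⇒ s(μ−m) = 1−2m ⇒ s = -0.216/-0.003 = 72.0000.
So shape1 = μs = 43.56, shape2 = (1−μ)s = 28.44.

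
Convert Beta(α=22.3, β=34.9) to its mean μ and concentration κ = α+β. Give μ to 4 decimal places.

μ = 0.3899, κ = 57.2

κ = α+β = 22.3+34.9 = 57.2; μ = α/κ = 22.3/57.2 = 0.3899.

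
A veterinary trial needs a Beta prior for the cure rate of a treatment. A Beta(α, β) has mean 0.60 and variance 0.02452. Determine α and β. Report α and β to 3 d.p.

α = 5.273, β = 3.515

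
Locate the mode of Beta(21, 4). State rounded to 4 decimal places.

0.8696

The density x^(α−1)(1−x)^(β−1) is maximised at (α−1)/(α+β−2) = 20/23 = 0.8696.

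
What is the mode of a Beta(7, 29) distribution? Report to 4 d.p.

With α,β > 1, mode = (α−1)/(α+β−2) = 6/34 = 0.1765.

0.1765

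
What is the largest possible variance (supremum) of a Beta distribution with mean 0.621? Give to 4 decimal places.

0.2354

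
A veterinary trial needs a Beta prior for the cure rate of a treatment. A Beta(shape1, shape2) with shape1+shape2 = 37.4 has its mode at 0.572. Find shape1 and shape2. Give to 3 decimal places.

shape1 = 21.249, shape2 = 16.151

Mode = (shape1−1)/(κ−2) with κ = shape1+shape2, so shape1−1 = 0.572·35.4 = 20.249.
shape1 = 21.249; shape2 = κ − shape1 = 16.151.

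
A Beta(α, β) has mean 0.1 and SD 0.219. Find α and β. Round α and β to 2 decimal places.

σ² = 0.219² = 0.047961.
With s = α+β, Var = μ(1−μ)/(s+1), so s+1 = (0.1×0.9)/0.047961 = 1.8765 and s = 0.8765.
α = μs = 0.09, β = (1−μ)s = 0.79.

α = 0.09, β = 0.79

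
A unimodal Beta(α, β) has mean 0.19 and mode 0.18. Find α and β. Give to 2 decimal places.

Let s = α+β. Mean gives α = μs = 0.19s; mode gives (α−1)/(s−2) = 0.18.
Substituting: 0.19s − 1 = 0.18(s−2) = 0.18s − 0.36, so 0.01s = 0.64 and s = 64.0000.
Then α = 0.19×64.0000 = 12.16 and β = s−α = 51.84.

α = 12.16, β = 51.84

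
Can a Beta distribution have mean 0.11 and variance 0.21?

No

For any Beta, Var(X) < E[X]·(1−E[X]).
Here μ(1−μ) = 0.11×0.89 = 0.0979, and 0.21 ≥ 0.0979.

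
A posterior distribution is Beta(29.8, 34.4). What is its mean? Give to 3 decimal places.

The Beta mean is α/(α+β) = 29.8/(29.8+34.4) = 0.464.

0.464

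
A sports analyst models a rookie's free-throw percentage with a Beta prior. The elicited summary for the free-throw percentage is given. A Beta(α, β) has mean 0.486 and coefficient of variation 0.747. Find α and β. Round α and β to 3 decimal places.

Var = (CV·μ)² = (0.747×0.486)² = 0.131799.
α+β = μ(1−μ)/Var − 1 = 0.249804/0.131799 − 1 = 0.8953.
Thus α = 0.486·0.8953 = 0.435 and β = 0.514·0.8953 = 0.460.

α = 0.435, β = 0.460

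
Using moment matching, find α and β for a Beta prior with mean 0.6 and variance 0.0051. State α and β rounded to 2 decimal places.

α = 27.64, β = 18.42

By moment matching, α+β = μ(1−μ)/σ² − 1 = (0.6·0.4)/0.0051 − 1 = 47.0588 − 1 = 46.0588.
Since α/(α+β) = μ, α = 0.6·46.0588 = 27.64 and β = 0.4·46.0588 = 18.42.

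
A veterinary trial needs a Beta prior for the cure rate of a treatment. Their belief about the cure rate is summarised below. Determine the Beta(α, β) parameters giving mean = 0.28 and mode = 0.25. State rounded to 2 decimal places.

Let s = α+β. Mean gives α = μs = 0.28s; mode gives (α−1)/(s−2) = 0.25.
Substituting: 0.28s − 1 = 0.25(s−2) = 0.25s − 0.50, so 0.03s = 0.50 and s = 16.6667.
Then α = 0.28×16.6667 = 4.67 and β = s−α = 12.00.

α = 4.67, β = 12.00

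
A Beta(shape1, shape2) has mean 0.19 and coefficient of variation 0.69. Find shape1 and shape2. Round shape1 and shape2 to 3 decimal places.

σ = CV·μ = 0.69×0.19 = 0.13110, so σ² = 0.017187.
s+1 = μ(1−μ)/σ² = 0.1539/0.017187 = 8.9543, so s = shape1+shape2 = 7.9543.
shape1 = μs = 1.511, shape2 = (1−μ)s = 6.443.

shape1 = 1.511, shape2 = 6.443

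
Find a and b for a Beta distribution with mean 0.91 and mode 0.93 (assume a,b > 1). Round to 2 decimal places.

With s = a+b: μ = a/s and mode = (a−1)/(s−2). Eliminating a = μs,
μs − 1 = m(s−2) ⇒ s(μ−m) = 1−2m ⇒ s = -0.86/-0.02 = 43.0000.
So a = μs = 39.13, b = (1−μ)s = 3.87.

a = 39.13, b = 3.87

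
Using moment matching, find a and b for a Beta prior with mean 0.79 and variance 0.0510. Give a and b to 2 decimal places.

Write ν = a+b; then a = μν and Var = μ(1−μ)/(ν+1).
ν = μ(1−μ)/Var − 1 = 0.1659/0.0510 − 1 = 2.2529.
a = 0.79·2.2529 = 1.78, b = 0.21·2.2529 = 0.47.

a = 1.78, b = 0.47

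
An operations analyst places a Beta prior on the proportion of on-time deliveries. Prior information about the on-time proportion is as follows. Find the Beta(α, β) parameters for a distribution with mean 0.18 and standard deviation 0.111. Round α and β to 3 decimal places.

α = 1.976, β = 9.003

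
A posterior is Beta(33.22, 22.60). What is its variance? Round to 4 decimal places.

0.0042

α+β = 55.82 and αβ = 750.7720, so Var = αβ/[(α+β)²(α+β+1)] = 750.7720/177043.869768 = 0.0042.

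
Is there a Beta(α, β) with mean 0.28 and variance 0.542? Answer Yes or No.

No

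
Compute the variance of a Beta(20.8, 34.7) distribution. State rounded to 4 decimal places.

μ = 20.8/55.5 = 0.374775; Var = μ(1−μ)/(α+β+1) = 0.2343186/56.5 = 0.0041.

0.0041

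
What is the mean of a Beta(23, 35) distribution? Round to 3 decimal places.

E[X] = α/(α+β) = 23/58 = 0.397.

0.397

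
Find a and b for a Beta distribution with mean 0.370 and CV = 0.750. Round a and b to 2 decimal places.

a = 0.75, b = 1.28

Var = (CV·μ)² = (0.750×0.370)² = 0.077006.
a+b = μ(1−μ)/Var − 1 = 0.233100/0.077006 − 1 = 2.0270.
Thus a = 0.370·2.0270 = 0.75 and b = 0.630·2.0270 = 1.28.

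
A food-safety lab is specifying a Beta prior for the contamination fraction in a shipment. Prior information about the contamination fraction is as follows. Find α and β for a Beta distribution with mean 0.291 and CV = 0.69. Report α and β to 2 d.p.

Var = (CV·μ)² = (0.69×0.291)² = 0.040317.
α+β = μ(1−μ)/Var − 1 = 0.206319/0.040317 − 1 = 4.1175.
Thus α = 0.291·4.1175 = 1.20 and β = 0.709·4.1175 = 2.92.

α = 1.20, β = 2.92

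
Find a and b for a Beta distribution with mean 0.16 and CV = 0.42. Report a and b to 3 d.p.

σ = CV·μ = 0.42×0.16 = 0.06720, so σ² = 0.004516.
s+1 = μ(1−μ)/σ² = 0.1344/0.004516 = 29.7619, so s = a+b = 28.7619.
a = μs = 4.602, b = (1−μ)s = 24.160.

a = 4.602, b = 24.160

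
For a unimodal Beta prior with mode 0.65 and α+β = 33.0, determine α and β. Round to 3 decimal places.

α = 21.150, β = 11.850

Mode = (α−1)/(κ−2) with κ = α+β, so α−1 = 0.65·31.0 = 20.150.
α = 21.150; β = κ − α = 11.850.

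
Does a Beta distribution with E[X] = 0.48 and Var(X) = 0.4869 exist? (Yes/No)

No

For any Beta, Var(X) < E[X]·(1−E[X]).
Here μ(1−μ) = 0.48×0.52 = 0.2496, and 0.4869 ≥ 0.2496.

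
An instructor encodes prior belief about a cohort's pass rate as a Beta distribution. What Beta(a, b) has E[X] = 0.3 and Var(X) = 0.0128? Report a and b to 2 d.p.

a = 4.62, b = 10.78

Write ν = a+b; then a = μν and Var = μ(1−μ)/(ν+1).
ν = μ(1−μ)/Var − 1 = 0.21/0.0128 − 1 = 15.4062.
a = 0.3·15.4062 = 4.62, b = 0.7·15.4062 = 10.78.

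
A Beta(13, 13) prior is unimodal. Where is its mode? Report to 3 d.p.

With α,β > 1, mode = (α−1)/(α+β−2) = 12/24 = 0.500.

0.500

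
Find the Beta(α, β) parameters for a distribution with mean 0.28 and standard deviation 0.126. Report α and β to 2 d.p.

Variance = 0.126² = 0.015876. The moment-matching identity α+β = μ(1−μ)/Var − 1 gives
α+β = 0.2016/0.015876 − 1 = 11.6984, so α = μ·11.6984 = 3.28 and β = (1−μ)·11.6984 = 8.42.

α = 3.28, β = 8.42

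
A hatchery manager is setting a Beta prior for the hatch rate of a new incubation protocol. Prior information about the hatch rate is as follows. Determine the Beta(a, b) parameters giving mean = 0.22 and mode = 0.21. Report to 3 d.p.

a = 12.760, b = 45.240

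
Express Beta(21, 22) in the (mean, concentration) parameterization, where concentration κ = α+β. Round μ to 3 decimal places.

μ = 0.488, κ = 43

κ = α+β = 21+22 = 43; μ = α/κ = 21/43 = 0.488.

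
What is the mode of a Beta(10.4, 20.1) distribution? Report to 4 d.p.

0.3298

With α,β > 1, mode = (α−1)/(α+β−2) = 9.4/28.5 = 0.3298.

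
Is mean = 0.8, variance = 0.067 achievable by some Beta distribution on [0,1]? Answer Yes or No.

Yes

For any Beta, Var(X) < E[X]·(1−E[X]).
Here μ(1−μ) = 0.8×0.2 = 0.16, and 0.067 < 0.16.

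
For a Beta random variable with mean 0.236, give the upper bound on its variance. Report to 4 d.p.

0.1803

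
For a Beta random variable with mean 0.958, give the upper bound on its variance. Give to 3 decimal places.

0.040

Var = μ(1−μ)/(α+β+1), which approaches μ(1−μ) as α+β → 0.
So the supremum is μ(1−μ) = 0.958×0.042 = 0.040.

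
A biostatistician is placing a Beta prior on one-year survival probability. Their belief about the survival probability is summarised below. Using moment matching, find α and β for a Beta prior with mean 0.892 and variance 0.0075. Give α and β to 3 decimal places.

By moment matching, α+β = μ(1−μ)/σ² − 1 = (0.892·0.108)/0.0075 − 1 = 12.8448 − 1 = 11.8448.
Since α/(α+β) = μ, α = 0.892·11.8448 = 10.566 and β = 0.108·11.8448 = 1.279.

α = 10.566, β = 1.279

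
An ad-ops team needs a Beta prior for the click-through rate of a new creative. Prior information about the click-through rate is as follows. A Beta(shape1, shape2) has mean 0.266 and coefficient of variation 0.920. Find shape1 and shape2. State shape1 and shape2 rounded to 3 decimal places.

shape1 = 0.601, shape2 = 1.659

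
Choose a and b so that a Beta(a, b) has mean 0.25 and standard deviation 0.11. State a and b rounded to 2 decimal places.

a = 3.62, b = 10.87

First σ² = 0.0121. Setting a = μn, b = (1−μ)n with n = a+b,
μ(1−μ)/(n+1) = 0.0121 ⇒ n+1 = 0.1875/0.0121 = 15.4959 ⇒ n = 14.4959.
Hence a = 0.25×14.4959 = 3.62, b = 0.75×14.4959 = 10.87.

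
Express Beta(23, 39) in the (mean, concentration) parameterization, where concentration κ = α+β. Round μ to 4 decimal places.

μ = 0.3710, κ = 62

κ = α+β = 23+39 = 62; μ = α/κ = 23/62 = 0.3710.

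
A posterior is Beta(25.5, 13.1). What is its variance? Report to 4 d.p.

0.0057

μ = 25.5/38.6 = 0.660622; Var = μ(1−μ)/(α+β+1) = 0.2242006/39.6 = 0.0057.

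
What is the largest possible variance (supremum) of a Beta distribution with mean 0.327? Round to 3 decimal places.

Var = μ(1−μ)/(α+β+1), which approaches μ(1−μ) as α+β → 0.
So the supremum is μ(1−μ) = 0.327×0.673 = 0.220.

0.220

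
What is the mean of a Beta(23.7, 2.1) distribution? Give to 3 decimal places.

The Beta mean is α/(α+β) = 23.7/(23.7+2.1) = 0.919.

0.919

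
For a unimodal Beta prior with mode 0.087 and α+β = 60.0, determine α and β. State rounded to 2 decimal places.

α = 6.05, β = 53.95

Since the density peak of Beta(α,β) is at (α−1)/(α+β−2),
α = 1 + 0.087(60.0−2) = 6.05 and β = 60.0 − 6.05 = 53.95.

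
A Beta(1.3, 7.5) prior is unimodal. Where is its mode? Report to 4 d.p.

0.0441

The density x^(α−1)(1−x)^(β−1) is maximised at (α−1)/(α+β−2) = 0.3/6.8 = 0.0441.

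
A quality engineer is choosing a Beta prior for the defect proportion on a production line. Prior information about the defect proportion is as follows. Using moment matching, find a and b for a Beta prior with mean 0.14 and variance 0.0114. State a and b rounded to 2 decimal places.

Let s = a+b. The Beta variance is μ(1−μ)/(s+1).
So s+1 = μ(1−μ)/σ² = (0.14×0.86)/0.0114 = 0.1204/0.0114 = 10.5614, giving s = 9.5614.
Then a = μs = 0.14×9.5614 = 1.34 and b = (1−μ)s = 0.86×9.5614 = 8.22.

a = 1.34, b = 8.22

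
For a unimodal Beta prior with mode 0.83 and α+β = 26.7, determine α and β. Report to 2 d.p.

α = 21.50, β = 5.20

Since the density peak of Beta(α,β) is at (α−1)/(α+β−2),
α = 1 + 0.83(26.7−2) = 21.50 and β = 26.7 − 21.50 = 5.20.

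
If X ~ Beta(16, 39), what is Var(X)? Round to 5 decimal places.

Var = αβ/[(α+β)²(α+β+1)] = (16×39)/(55²×56) = 624/169400 = 0.00368.

0.00368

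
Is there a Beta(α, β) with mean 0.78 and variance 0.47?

No

For any Beta, Var(X) < E[X]·(1−E[X]).
Here μ(1−μ) = 0.78×0.22 = 0.1716, and 0.47 ≥ 0.1716.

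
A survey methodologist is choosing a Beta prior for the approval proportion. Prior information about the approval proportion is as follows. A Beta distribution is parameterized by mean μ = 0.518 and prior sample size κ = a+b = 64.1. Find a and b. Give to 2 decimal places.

a = μκ = 0.518×64.1 = 33.20 and b = (1−μ)κ = 0.482×64.1 = 30.90.

a = 33.20, b = 30.90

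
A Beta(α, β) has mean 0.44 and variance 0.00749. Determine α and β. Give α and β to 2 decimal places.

Write ν = α+β; then α = μν and Var = μ(1−μ)/(ν+1).
ν = μ(1−μ)/Var − 1 = 0.2464/0.00749 − 1 = 31.8972.
α = 0.44·31.8972 = 14.03, β = 0.56·31.8972 = 17.86.

α = 14.03, β = 17.86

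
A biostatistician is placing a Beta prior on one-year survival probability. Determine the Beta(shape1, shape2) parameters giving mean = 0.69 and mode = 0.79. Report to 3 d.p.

With s = shape1+shape2: μ = shape1/s and mode = (shape1−1)/(s−2). Eliminating shape1 = μs,
μs − 1 = m(s−2) ⇒ s(μ−m) = 1−2m ⇒ s = -0.58/-0.10 = 5.8000.
So shape1 = μs = 4.002, shape2 = (1−μ)s = 1.798.

shape1 = 4.002, shape2 = 1.798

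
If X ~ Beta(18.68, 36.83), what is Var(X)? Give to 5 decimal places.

0.00395

α+β = 55.51 and αβ = 687.9844, so Var = αβ/[(α+β)²(α+β+1)] = 687.9844/174127.659251 = 0.00395.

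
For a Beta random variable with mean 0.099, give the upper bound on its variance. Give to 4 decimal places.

Var = μ(1−μ)/(α+β+1), which approaches μ(1−μ) as α+β → 0.
So the supremum is μ(1−μ) = 0.099×0.901 = 0.0892.

0.0892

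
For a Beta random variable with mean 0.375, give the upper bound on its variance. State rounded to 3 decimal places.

0.234

For fixed mean μ the Beta variance is μ(1−μ)/(α+β+1), increasing as α+β decreases.
Its least upper bound (not attained) is μ(1−μ) = 0.375·0.625 = 0.234.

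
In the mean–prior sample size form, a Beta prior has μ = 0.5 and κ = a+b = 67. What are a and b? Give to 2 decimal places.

Split κ in proportion μ : (1−μ): a = 0.5·67 = 33.50, b = 67 − 33.50 = 33.50.

a = 33.50, b = 33.50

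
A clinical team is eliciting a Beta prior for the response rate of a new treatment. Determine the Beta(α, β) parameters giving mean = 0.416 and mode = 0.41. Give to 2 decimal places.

α = 12.48, β = 17.52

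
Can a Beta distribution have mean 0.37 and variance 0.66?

No

A Beta with mean μ has variance μ(1−μ)/(α+β+1) < μ(1−μ).
Here μ(1−μ) = 0.37×0.63 = 0.2331, and 0.66 ≥ 0.2331.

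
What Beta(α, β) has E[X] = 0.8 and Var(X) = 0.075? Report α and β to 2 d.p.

α = 0.91, β = 0.23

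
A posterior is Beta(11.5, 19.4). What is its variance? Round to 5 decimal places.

0.00732

μ = 11.5/30.9 = 0.372168; Var = μ(1−μ)/(α+β+1) = 0.2336591/31.9 = 0.00732.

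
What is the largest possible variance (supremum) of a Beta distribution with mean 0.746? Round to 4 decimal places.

0.1895

For fixed mean μ the Beta variance is μ(1−μ)/(α+β+1), increasing as α+β decreases.
Its least upper bound (not attained) is μ(1−μ) = 0.746·0.254 = 0.1895.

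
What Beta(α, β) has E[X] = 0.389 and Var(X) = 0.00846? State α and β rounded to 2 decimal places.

By moment matching, α+β = μ(1−μ)/σ² − 1 = (0.389·0.611)/0.00846 − 1 = 28.0944 − 1 = 27.0944.
Since α/(α+β) = μ, α = 0.389·27.0944 = 10.54 and β = 0.611·27.0944 = 16.55.

α = 10.54, β = 16.55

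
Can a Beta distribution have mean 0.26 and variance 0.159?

A Beta with mean μ has variance μ(1−μ)/(α+β+1) < μ(1−μ).
Here μ(1−μ) = 0.26×0.74 = 0.1924, and 0.159 < 0.1924.

Yes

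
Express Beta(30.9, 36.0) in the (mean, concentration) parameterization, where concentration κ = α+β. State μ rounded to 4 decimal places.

κ = α+β = 30.9+36.0 = 66.9; μ = α/κ = 30.9/66.9 = 0.4619.

μ = 0.4619, κ = 66.9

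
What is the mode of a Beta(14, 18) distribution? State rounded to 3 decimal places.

0.433

With α,β > 1, mode = (α−1)/(α+β−2) = 13/30 = 0.433.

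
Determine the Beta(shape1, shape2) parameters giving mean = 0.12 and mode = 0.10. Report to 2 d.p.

Let s = shape1+shape2. Mean gives shape1 = μs = 0.12s; mode gives (shape1−1)/(s−2) = 0.10.
Substituting: 0.12s − 1 = 0.10(s−2) = 0.10s − 0.20, so 0.02s = 0.80 and s = 40.0000.
Then shape1 = 0.12×40.0000 = 4.80 and shape2 = s−shape1 = 35.20.

shape1 = 4.80, shape2 = 35.20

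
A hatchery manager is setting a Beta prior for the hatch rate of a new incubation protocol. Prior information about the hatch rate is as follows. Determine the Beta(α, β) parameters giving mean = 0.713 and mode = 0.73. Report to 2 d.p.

Let s = α+β. Mean gives α = μs = 0.713s; mode gives (α−1)/(s−2) = 0.73.
Substituting: 0.713s − 1 = 0.73(s−2) = 0.73s − 1.46, so -0.017s = -0.46 and s = 27.0588.
Then α = 0.713×27.0588 = 19.29 and β = s−α = 7.77.

α = 19.29, β = 7.77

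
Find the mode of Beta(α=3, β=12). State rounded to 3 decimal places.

With α,β > 1, mode = (α−1)/(α+β−2) = 2/13 = 0.154.

0.154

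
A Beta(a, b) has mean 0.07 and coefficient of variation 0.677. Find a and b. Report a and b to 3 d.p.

Var = (CV·μ)² = (0.677×0.07)² = 0.002246.
a+b = μ(1−μ)/Var − 1 = 0.0651/0.002246 − 1 = 27.9873.
Thus a = 0.07·27.9873 = 1.959 and b = 0.93·27.9873 = 26.028.

a = 1.959, b = 26.028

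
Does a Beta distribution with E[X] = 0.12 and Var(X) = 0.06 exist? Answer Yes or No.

A Beta with mean μ has variance μ(1−μ)/(α+β+1) < μ(1−μ).
Here μ(1−μ) = 0.12×0.88 = 0.1056, and 0.06 < 0.1056.

Yes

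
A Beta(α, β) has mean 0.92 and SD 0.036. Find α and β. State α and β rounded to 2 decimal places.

First σ² = 0.001296. Setting α = μn, β = (1−μ)n with n = α+β,
μ(1−μ)/(n+1) = 0.001296 ⇒ n+1 = 0.0736/0.001296 = 56.7901 ⇒ n = 55.7901.
Hence α = 0.92×55.7901 = 51.33, β = 0.08×55.7901 = 4.46.

α = 51.33, β = 4.46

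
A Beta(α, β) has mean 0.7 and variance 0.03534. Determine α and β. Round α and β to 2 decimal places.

Let s = α+β. The Beta variance is μ(1−μ)/(s+1).
So s+1 = μ(1−μ)/σ² = (0.7×0.3)/0.03534 = 0.21/0.03534 = 5.9423, giving s = 4.9423.
Then α = μs = 0.7×4.9423 = 3.46 and β = (1−μ)s = 0.3×4.9423 = 1.48.

α = 3.46, β = 1.48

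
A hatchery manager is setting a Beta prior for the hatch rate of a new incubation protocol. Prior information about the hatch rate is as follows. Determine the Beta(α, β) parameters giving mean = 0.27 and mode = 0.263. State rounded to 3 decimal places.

With s = α+β: μ = α/s and mode = (α−1)/(s−2). Eliminating α = μs,
μs − 1 = m(s−2) ⇒ s(μ−m) = 1−2m ⇒ s = 0.474/0.007 = 67.7143.
So α = μs = 18.283, β = (1−μ)s = 49.431.

α = 18.283, β = 49.431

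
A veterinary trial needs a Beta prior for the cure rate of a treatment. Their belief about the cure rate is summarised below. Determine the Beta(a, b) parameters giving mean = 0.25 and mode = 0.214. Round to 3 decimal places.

a = 3.972, b = 11.917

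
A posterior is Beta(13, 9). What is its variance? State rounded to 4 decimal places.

μ = 13/22 = 0.590909; Var = μ(1−μ)/(α+β+1) = 0.2417355/23 = 0.0105.

0.0105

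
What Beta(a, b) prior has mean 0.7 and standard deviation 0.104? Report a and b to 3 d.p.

First σ² = 0.010816. Setting a = μn, b = (1−μ)n with n = a+b,
μ(1−μ)/(n+1) = 0.010816 ⇒ n+1 = 0.21/0.010816 = 19.4157 ⇒ n = 18.4157.
Hence a = 0.7×18.4157 = 12.891, b = 0.3×18.4157 = 5.525.

a = 12.891, b = 5.525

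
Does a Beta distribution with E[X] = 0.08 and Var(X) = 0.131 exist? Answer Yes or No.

A Beta with mean μ has variance μ(1−μ)/(α+β+1) < μ(1−μ).
Here μ(1−μ) = 0.08×0.92 = 0.0736, and 0.131 ≥ 0.0736.

No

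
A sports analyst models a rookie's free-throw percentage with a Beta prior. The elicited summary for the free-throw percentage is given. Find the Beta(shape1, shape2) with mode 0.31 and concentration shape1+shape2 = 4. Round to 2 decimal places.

Mode = (shape1−1)/(κ−2) with κ = shape1+shape2, so shape1−1 = 0.31·2 = 0.62.
shape1 = 1.62; shape2 = κ − shape1 = 2.38.

shape1 = 1.62, shape2 = 2.38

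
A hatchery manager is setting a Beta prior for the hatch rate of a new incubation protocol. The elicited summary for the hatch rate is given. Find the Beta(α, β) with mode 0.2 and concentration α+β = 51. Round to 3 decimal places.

α = 10.800, β = 40.200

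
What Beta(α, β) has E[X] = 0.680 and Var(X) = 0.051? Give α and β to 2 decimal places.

α = 2.22, β = 1.05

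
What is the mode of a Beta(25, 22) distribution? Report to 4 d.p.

0.5333

With α,β > 1, mode = (α−1)/(α+β−2) = 24/45 = 0.5333.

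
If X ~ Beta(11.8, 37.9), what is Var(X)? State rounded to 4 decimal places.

μ = 11.8/49.7 = 0.237425; Var = μ(1−μ)/(α+β+1) = 0.1810541/50.7 = 0.0036.

0.0036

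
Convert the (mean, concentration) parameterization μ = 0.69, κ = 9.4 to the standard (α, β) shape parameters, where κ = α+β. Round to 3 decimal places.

α = 6.486, β = 2.914

Split κ in proportion μ : (1−μ): α = 0.69·9.4 = 6.486, β = 9.4 − 6.486 = 2.914.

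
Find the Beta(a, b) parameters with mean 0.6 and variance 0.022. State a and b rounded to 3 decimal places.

Let s = a+b. The Beta variance is μ(1−μ)/(s+1).
So s+1 = μ(1−μ)/σ² = (0.6×0.4)/0.022 = 0.24/0.022 = 10.9091, giving s = 9.9091.
Then a = μs = 0.6×9.9091 = 5.945 and b = (1−μ)s = 0.4×9.9091 = 3.964.

a = 5.945, b = 3.964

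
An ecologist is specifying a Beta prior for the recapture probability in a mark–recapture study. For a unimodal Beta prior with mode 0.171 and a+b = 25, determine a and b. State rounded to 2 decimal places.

a = 4.93, b = 20.07

For a,b>1 the mode is (a−1)/(a+b−2), so a = mode·(κ−2)+1 = 0.171×23+1 = 4.93.
And b = (1−mode)·(κ−2)+1 = 0.829×23+1 = 20.07.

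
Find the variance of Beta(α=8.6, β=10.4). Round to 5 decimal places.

α+β = 19.0 and αβ = 89.44, so Var = αβ/[(α+β)²(α+β+1)] = 89.44/7220.000 = 0.01239.

0.01239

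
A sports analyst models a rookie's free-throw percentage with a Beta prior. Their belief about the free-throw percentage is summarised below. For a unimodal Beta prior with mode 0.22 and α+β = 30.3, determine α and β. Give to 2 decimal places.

Since the density peak of Beta(α,β) is at (α−1)/(α+β−2),
α = 1 + 0.22(30.3−2) = 7.23 and β = 30.3 − 7.23 = 23.07.

α = 7.23, β = 23.07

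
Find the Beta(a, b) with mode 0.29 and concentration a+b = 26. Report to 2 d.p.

a = 7.96, b = 18.04

Since the density peak of Beta(a,b) is at (a−1)/(a+b−2),
a = 1 + 0.29(26−2) = 7.96 and b = 26 − 7.96 = 18.04.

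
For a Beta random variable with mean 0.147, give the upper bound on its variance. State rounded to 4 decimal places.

Var = μ(1−μ)/(α+β+1), which approaches μ(1−μ) as α+β → 0.
So the supremum is μ(1−μ) = 0.147×0.853 = 0.1254.

0.1254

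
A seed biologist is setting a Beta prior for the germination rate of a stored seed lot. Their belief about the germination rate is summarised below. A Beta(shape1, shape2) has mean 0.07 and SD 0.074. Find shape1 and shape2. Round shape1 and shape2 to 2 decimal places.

σ² = 0.074² = 0.005476.
With s = shape1+shape2, Var = μ(1−μ)/(s+1), so s+1 = (0.07×0.93)/0.005476 = 11.8882 and s = 10.8882.
shape1 = μs = 0.76, shape2 = (1−μ)s = 10.13.

shape1 = 0.76, shape2 = 10.13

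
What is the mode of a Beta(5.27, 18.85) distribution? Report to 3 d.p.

The density x^(α−1)(1−x)^(β−1) is maximised at (α−1)/(α+β−2) = 4.27/22.12 = 0.193.

0.193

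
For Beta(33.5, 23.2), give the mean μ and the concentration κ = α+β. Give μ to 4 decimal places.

μ = 0.5908, κ = 56.7

κ = α+β = 33.5+23.2 = 56.7; μ = α/κ = 33.5/56.7 = 0.5908.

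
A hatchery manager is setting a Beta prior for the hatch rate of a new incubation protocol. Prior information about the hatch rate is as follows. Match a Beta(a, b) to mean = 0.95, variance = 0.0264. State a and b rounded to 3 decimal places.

Let s = a+b. The Beta variance is μ(1−μ)/(s+1).
So s+1 = μ(1−μ)/σ² = (0.95×0.05)/0.0264 = 0.0475/0.0264 = 1.7992, giving s = 0.7992.
Then a = μs = 0.95×0.7992 = 0.759 and b = (1−μ)s = 0.05×0.7992 = 0.040.

a = 0.759, b = 0.040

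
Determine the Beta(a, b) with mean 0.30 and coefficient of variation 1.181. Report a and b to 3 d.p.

a = 0.202, b = 0.471

Var = (CV·μ)² = (1.181×0.30)² = 0.125528.
a+b = μ(1−μ)/Var − 1 = 0.2100/0.125528 − 1 = 0.6729.
Thus a = 0.30·0.6729 = 0.202 and b = 0.70·0.6729 = 0.471.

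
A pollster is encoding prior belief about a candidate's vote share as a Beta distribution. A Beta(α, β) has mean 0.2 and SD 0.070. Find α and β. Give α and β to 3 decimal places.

Variance = 0.070² = 0.004900. The moment-matching identity α+β = μ(1−μ)/Var − 1 gives
α+β = 0.16/0.004900 − 1 = 31.6531, so α = μ·31.6531 = 6.331 and β = (1−μ)·31.6531 = 25.322.

α = 6.331, β = 25.322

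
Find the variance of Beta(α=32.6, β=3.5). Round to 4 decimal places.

Var = αβ/[(α+β)²(α+β+1)] = (32.6×3.5)/(36.1²×37.1) = 114.10/48349.091 = 0.0024.

0.0024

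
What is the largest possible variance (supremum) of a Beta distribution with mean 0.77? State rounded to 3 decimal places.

0.177

Var = μ(1−μ)/(α+β+1), which approaches μ(1−μ) as α+β → 0.
So the supremum is μ(1−μ) = 0.77×0.23 = 0.177.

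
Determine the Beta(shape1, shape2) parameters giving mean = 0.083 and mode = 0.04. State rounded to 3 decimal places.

shape1 = 1.776, shape2 = 19.620

Let s = shape1+shape2. Mean gives shape1 = μs = 0.083s; mode gives (shape1−1)/(s−2) = 0.04.
Substituting: 0.083s − 1 = 0.04(s−2) = 0.04s − 0.08, so 0.043s = 0.92 and s = 21.3953.
Then shape1 = 0.083×21.3953 = 1.776 and shape2 = s−shape1 = 19.620.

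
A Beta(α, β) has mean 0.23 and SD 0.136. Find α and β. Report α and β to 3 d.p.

σ² = 0.136² = 0.018496.
With s = α+β, Var = μ(1−μ)/(s+1), so s+1 = (0.23×0.77)/0.018496 = 9.5750 and s = 8.5750.
α = μs = 1.972, β = (1−μ)s = 6.603.

α = 1.972, β = 6.603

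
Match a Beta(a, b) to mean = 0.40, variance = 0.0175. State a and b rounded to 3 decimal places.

By moment matching, a+b = μ(1−μ)/σ² − 1 = (0.40·0.60)/0.0175 − 1 = 13.7143 − 1 = 12.7143.
Since a/(a+b) = μ, a = 0.40·12.7143 = 5.086 and b = 0.60·12.7143 = 7.629.

a = 5.086, b = 7.629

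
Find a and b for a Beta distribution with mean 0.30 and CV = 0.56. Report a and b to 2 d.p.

a = 1.93, b = 4.51

σ = CV·μ = 0.56×0.30 = 0.16800, so σ² = 0.028224.
s+1 = μ(1−μ)/σ² = 0.2100/0.028224 = 7.4405, so s = a+b = 6.4405.
a = μs = 1.93, b = (1−μ)s = 4.51.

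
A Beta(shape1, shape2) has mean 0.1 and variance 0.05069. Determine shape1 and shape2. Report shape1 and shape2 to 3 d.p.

shape1 = 0.078, shape2 = 0.698

Write ν = shape1+shape2; then shape1 = μν and Var = μ(1−μ)/(ν+1).
ν = μ(1−μ)/Var − 1 = 0.09/0.05069 − 1 = 0.7755.
shape1 = 0.1·0.7755 = 0.078, shape2 = 0.9·0.7755 = 0.698.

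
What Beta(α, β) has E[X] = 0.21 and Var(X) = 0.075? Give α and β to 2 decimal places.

By moment matching, α+β = μ(1−μ)/σ² − 1 = (0.21·0.79)/0.075 − 1 = 2.2120 − 1 = 1.2120.
Since α/(α+β) = μ, α = 0.21·1.2120 = 0.25 and β = 0.79·1.2120 = 0.96.

α = 0.25, β = 0.96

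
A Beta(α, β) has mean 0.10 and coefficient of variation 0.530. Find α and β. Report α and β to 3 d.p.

σ = CV·μ = 0.530×0.10 = 0.05300, so σ² = 0.002809.
s+1 = μ(1−μ)/σ² = 0.0900/0.002809 = 32.0399, so s = α+β = 31.0399.
α = μs = 3.104, β = (1−μ)s = 27.936.

α = 3.104, β = 27.936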